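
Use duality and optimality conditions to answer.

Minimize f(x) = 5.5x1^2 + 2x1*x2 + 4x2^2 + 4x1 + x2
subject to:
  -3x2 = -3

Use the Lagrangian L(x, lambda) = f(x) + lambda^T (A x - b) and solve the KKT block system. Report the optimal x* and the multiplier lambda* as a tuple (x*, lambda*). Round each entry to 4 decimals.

Form the Lagrangian:
  L(x, lambda) = (1/2) x^T Q x + c^T x + lambda^T (A x - b)
Stationarity (grad_x L = 0): Q x + c + A^T lambda = 0.
Primal feasibility: A x = b.

This gives the KKT block system:
  [ Q   A^T ] [ x     ]   [-c ]
  [ A    0  ] [ lambda ] = [ b ]

Solving the linear system:
  x*      = (-0.5455, 1)
  lambda* = (2.6364)
  f(x*)   = 3.3636

x* = (-0.5455, 1), lambda* = (2.6364)


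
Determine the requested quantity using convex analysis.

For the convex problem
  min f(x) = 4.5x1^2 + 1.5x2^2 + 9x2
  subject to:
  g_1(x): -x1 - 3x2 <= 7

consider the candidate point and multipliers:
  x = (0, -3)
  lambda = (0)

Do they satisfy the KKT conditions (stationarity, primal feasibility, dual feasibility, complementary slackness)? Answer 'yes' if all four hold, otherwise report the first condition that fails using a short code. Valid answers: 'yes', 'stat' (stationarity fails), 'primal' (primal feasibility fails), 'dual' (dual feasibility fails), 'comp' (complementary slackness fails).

Gradient of f: grad f(x) = Q x + c = (0, 0)
Constraint values g_i(x) = a_i^T x - b_i:
  g_1((0, -3)) = 2
Stationarity residual: grad f(x) + sum_i lambda_i a_i = (0, 0)
  -> stationarity OK
Primal feasibility (all g_i <= 0): FAILS
Dual feasibility (all lambda_i >= 0): OK
Complementary slackness (lambda_i * g_i(x) = 0 for all i): OK

Verdict: the first failing condition is primal_feasibility -> primal.

primal


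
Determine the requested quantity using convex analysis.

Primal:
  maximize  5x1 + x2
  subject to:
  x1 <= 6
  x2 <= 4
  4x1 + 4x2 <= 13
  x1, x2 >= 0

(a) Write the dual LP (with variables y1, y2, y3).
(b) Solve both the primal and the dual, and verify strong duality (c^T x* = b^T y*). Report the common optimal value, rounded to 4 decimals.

The standard primal-dual pair for 'max c^T x s.t. A x <= b, x >= 0' is:
  Dual:  min b^T y  s.t.  A^T y >= c,  y >= 0.

So the dual LP is:
  minimize  6y1 + 4y2 + 13y3
  subject to:
    y1 + 4y3 >= 5
    y2 + 4y3 >= 1
    y1, y2, y3 >= 0

Solving the primal: x* = (3.25, 0).
  primal value c^T x* = 16.25.
Solving the dual: y* = (0, 0, 1.25).
  dual value b^T y* = 16.25.
Strong duality: c^T x* = b^T y*. Confirmed.

16.25


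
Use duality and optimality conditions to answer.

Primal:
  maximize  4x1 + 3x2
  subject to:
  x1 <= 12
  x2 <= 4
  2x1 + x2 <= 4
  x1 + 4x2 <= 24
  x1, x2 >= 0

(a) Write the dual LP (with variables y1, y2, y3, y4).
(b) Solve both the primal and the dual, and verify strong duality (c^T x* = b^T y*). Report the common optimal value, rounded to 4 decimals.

The standard primal-dual pair for 'max c^T x s.t. A x <= b, x >= 0' is:
  Dual:  min b^T y  s.t.  A^T y >= c,  y >= 0.

So the dual LP is:
  minimize  12y1 + 4y2 + 4y3 + 24y4
  subject to:
    y1 + 2y3 + y4 >= 4
    y2 + y3 + 4y4 >= 3
    y1, y2, y3, y4 >= 0

Solving the primal: x* = (0, 4).
  primal value c^T x* = 12.
Solving the dual: y* = (0, 1, 2, 0).
  dual value b^T y* = 12.
Strong duality: c^T x* = b^T y*. Confirmed.

12


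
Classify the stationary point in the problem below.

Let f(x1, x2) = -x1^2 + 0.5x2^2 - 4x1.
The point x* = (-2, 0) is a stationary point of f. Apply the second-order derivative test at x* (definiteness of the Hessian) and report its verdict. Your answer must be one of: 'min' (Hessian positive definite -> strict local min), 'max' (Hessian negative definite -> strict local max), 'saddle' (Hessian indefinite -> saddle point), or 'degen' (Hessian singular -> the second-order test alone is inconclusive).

Compute the Hessian H = grad^2 f:
  H = [[-2, 0], [0, 1]]
Verify stationarity: grad f(x*) = H x* + g = (0, 0).
Eigenvalues of H: -2, 1.
Eigenvalues have mixed signs, so H is indefinite -> x* is a saddle point.

saddle


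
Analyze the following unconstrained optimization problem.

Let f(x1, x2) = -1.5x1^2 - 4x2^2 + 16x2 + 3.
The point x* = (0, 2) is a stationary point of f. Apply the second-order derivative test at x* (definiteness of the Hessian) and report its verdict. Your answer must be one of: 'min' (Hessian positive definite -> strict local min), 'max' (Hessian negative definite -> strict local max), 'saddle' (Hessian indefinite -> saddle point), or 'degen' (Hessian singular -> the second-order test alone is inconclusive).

Compute the Hessian H = grad^2 f:
  H = [[-3, 0], [0, -8]]
Verify stationarity: grad f(x*) = H x* + g = (0, 0).
Eigenvalues of H: -8, -3.
Both eigenvalues < 0, so H is negative definite -> x* is a strict local max.

max


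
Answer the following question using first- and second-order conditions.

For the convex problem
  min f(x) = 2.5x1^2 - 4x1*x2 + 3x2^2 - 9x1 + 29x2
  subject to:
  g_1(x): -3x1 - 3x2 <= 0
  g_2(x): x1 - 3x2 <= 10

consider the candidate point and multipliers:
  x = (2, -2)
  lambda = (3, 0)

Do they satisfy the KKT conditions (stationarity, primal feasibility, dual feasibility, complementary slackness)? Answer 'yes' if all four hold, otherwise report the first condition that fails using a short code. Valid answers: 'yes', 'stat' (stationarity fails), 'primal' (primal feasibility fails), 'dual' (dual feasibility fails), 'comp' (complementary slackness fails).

Gradient of f: grad f(x) = Q x + c = (9, 9)
Constraint values g_i(x) = a_i^T x - b_i:
  g_1((2, -2)) = 0
  g_2((2, -2)) = -2
Stationarity residual: grad f(x) + sum_i lambda_i a_i = (0, 0)
  -> stationarity OK
Primal feasibility (all g_i <= 0): OK
Dual feasibility (all lambda_i >= 0): OK
Complementary slackness (lambda_i * g_i(x) = 0 for all i): OK

Verdict: yes, KKT holds.

yes


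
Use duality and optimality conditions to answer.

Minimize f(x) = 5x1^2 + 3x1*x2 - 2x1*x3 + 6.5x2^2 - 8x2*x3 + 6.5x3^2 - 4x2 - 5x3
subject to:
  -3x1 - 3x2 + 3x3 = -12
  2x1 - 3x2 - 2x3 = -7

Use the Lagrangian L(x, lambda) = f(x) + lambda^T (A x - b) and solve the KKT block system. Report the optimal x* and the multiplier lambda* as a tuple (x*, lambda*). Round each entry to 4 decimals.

Form the Lagrangian:
  L(x, lambda) = (1/2) x^T Q x + c^T x + lambda^T (A x - b)
Stationarity (grad_x L = 0): Q x + c + A^T lambda = 0.
Primal feasibility: A x = b.

This gives the KKT block system:
  [ Q   A^T ] [ x     ]   [-c ]
  [ A    0  ] [ lambda ] = [ b ]

Solving the linear system:
  x*      = (1.6316, 3, 0.6316)
  lambda* = (9.4561, 2.1579)
  f(x*)   = 56.7105

x* = (1.6316, 3, 0.6316), lambda* = (9.4561, 2.1579)


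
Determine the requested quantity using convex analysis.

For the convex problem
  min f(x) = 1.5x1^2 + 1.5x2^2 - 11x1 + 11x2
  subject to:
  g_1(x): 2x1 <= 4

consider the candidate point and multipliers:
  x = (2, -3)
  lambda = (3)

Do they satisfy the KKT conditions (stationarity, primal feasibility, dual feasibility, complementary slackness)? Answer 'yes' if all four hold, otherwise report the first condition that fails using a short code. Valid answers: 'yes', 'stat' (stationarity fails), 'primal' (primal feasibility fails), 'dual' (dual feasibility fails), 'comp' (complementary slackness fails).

Gradient of f: grad f(x) = Q x + c = (-5, 2)
Constraint values g_i(x) = a_i^T x - b_i:
  g_1((2, -3)) = 0
Stationarity residual: grad f(x) + sum_i lambda_i a_i = (1, 2)
  -> stationarity FAILS
Primal feasibility (all g_i <= 0): OK
Dual feasibility (all lambda_i >= 0): OK
Complementary slackness (lambda_i * g_i(x) = 0 for all i): OK

Verdict: the first failing condition is stationarity -> stat.

stat


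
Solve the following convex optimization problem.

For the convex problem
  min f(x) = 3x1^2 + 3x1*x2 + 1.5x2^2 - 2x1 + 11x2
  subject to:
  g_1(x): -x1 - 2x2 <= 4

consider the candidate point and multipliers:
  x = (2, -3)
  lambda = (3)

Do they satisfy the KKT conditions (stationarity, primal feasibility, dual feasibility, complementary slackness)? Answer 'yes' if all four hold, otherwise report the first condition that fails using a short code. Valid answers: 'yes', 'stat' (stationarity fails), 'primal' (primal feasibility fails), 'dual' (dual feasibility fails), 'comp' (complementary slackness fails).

Gradient of f: grad f(x) = Q x + c = (1, 8)
Constraint values g_i(x) = a_i^T x - b_i:
  g_1((2, -3)) = 0
Stationarity residual: grad f(x) + sum_i lambda_i a_i = (-2, 2)
  -> stationarity FAILS
Primal feasibility (all g_i <= 0): OK
Dual feasibility (all lambda_i >= 0): OK
Complementary slackness (lambda_i * g_i(x) = 0 for all i): OK

Verdict: the first failing condition is stationarity -> stat.

stat


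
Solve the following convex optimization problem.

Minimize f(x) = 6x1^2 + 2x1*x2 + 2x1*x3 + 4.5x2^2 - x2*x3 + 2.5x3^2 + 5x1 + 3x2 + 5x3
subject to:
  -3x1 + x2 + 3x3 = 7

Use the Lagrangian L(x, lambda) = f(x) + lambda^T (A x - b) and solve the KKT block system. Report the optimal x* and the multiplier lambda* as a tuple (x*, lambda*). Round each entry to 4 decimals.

Form the Lagrangian:
  L(x, lambda) = (1/2) x^T Q x + c^T x + lambda^T (A x - b)
Stationarity (grad_x L = 0): Q x + c + A^T lambda = 0.
Primal feasibility: A x = b.

This gives the KKT block system:
  [ Q   A^T ] [ x     ]   [-c ]
  [ A    0  ] [ lambda ] = [ b ]

Solving the linear system:
  x*      = (-1.2338, 0.3173, 0.9937)
  lambda* = (-2.3946)
  f(x*)   = 8.2568

x* = (-1.2338, 0.3173, 0.9937), lambda* = (-2.3946)


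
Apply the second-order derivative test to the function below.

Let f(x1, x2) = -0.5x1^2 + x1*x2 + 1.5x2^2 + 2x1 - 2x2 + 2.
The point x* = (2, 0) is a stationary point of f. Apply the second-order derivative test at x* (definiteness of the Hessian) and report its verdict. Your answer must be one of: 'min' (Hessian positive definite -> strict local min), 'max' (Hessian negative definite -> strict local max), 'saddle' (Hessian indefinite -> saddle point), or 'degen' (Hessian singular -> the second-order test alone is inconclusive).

Compute the Hessian H = grad^2 f:
  H = [[-1, 1], [1, 3]]
Verify stationarity: grad f(x*) = H x* + g = (0, 0).
Eigenvalues of H: -1.2361, 3.2361.
Eigenvalues have mixed signs, so H is indefinite -> x* is a saddle point.

saddle


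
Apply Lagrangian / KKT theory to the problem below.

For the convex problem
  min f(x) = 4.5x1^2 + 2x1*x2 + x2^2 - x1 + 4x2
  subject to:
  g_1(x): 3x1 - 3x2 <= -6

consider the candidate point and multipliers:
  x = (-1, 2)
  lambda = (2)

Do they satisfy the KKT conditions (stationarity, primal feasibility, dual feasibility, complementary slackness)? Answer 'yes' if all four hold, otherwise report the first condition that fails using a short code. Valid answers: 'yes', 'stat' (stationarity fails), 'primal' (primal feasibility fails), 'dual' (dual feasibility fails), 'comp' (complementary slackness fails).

Gradient of f: grad f(x) = Q x + c = (-6, 6)
Constraint values g_i(x) = a_i^T x - b_i:
  g_1((-1, 2)) = -3
Stationarity residual: grad f(x) + sum_i lambda_i a_i = (0, 0)
  -> stationarity OK
Primal feasibility (all g_i <= 0): OK
Dual feasibility (all lambda_i >= 0): OK
Complementary slackness (lambda_i * g_i(x) = 0 for all i): FAILS

Verdict: the first failing condition is complementary_slackness -> comp.

comp


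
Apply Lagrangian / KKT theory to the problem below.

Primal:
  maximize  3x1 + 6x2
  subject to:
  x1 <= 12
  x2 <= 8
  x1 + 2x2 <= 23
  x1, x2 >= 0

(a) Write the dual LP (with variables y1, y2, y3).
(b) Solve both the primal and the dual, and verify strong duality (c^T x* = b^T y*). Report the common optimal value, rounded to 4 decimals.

The standard primal-dual pair for 'max c^T x s.t. A x <= b, x >= 0' is:
  Dual:  min b^T y  s.t.  A^T y >= c,  y >= 0.

So the dual LP is:
  minimize  12y1 + 8y2 + 23y3
  subject to:
    y1 + y3 >= 3
    y2 + 2y3 >= 6
    y1, y2, y3 >= 0

Solving the primal: x* = (7, 8).
  primal value c^T x* = 69.
Solving the dual: y* = (0, 0, 3).
  dual value b^T y* = 69.
Strong duality: c^T x* = b^T y*. Confirmed.

69


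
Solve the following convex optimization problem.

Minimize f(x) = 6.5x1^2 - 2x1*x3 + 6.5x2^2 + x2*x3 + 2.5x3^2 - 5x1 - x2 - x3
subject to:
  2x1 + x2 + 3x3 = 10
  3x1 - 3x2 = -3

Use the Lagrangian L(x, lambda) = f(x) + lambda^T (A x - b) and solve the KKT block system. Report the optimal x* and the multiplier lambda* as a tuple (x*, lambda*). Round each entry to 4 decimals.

Form the Lagrangian:
  L(x, lambda) = (1/2) x^T Q x + c^T x + lambda^T (A x - b)
Stationarity (grad_x L = 0): Q x + c + A^T lambda = 0.
Primal feasibility: A x = b.

This gives the KKT block system:
  [ Q   A^T ] [ x     ]   [-c ]
  [ A    0  ] [ lambda ] = [ b ]

Solving the linear system:
  x*      = (0.3333, 1.3333, 2.6667)
  lambda* = (-4.3333, 4.8889)
  f(x*)   = 26.1667

x* = (0.3333, 1.3333, 2.6667), lambda* = (-4.3333, 4.8889)


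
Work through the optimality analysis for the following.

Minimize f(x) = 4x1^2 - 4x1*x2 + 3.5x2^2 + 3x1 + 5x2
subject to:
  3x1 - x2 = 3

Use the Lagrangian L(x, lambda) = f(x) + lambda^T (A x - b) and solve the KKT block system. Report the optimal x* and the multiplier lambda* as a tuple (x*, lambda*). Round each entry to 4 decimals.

Form the Lagrangian:
  L(x, lambda) = (1/2) x^T Q x + c^T x + lambda^T (A x - b)
Stationarity (grad_x L = 0): Q x + c + A^T lambda = 0.
Primal feasibility: A x = b.

This gives the KKT block system:
  [ Q   A^T ] [ x     ]   [-c ]
  [ A    0  ] [ lambda ] = [ b ]

Solving the linear system:
  x*      = (0.7021, -0.8936)
  lambda* = (-4.0638)
  f(x*)   = 4.9149

x* = (0.7021, -0.8936), lambda* = (-4.0638)


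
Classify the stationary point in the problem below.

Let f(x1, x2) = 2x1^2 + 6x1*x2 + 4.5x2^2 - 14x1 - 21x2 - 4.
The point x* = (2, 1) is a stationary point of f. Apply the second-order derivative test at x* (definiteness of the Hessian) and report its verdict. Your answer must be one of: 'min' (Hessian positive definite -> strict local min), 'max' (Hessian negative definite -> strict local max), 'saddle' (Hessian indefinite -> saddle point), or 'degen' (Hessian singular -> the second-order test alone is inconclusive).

Compute the Hessian H = grad^2 f:
  H = [[4, 6], [6, 9]]
Verify stationarity: grad f(x*) = H x* + g = (0, 0).
Eigenvalues of H: 0, 13.
H has a zero eigenvalue (singular; positive semidefinite but not definite), so H is neither positive definite, negative definite, nor indefinite. The second-order test alone is inconclusive -> degen.
(Indeed, f is constant along the null direction of H through x*, so x* is not a strict local extremum.)

degen


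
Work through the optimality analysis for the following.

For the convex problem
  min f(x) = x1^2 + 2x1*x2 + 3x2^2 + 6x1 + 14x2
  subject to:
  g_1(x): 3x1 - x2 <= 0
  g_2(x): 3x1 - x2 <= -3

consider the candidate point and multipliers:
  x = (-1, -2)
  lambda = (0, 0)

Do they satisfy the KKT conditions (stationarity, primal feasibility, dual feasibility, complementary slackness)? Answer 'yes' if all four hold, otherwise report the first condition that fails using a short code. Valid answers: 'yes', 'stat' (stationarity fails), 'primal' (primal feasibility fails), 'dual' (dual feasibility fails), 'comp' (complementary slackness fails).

Gradient of f: grad f(x) = Q x + c = (0, 0)
Constraint values g_i(x) = a_i^T x - b_i:
  g_1((-1, -2)) = -1
  g_2((-1, -2)) = 2
Stationarity residual: grad f(x) + sum_i lambda_i a_i = (0, 0)
  -> stationarity OK
Primal feasibility (all g_i <= 0): FAILS
Dual feasibility (all lambda_i >= 0): OK
Complementary slackness (lambda_i * g_i(x) = 0 for all i): OK

Verdict: the first failing condition is primal_feasibility -> primal.

primal


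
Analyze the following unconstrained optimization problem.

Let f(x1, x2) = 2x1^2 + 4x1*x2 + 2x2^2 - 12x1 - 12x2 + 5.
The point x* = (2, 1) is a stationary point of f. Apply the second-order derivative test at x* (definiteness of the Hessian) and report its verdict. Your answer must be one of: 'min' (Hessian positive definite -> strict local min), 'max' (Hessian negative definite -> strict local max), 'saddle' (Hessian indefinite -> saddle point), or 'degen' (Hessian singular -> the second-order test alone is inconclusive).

Compute the Hessian H = grad^2 f:
  H = [[4, 4], [4, 4]]
Verify stationarity: grad f(x*) = H x* + g = (0, 0).
Eigenvalues of H: 0, 8.
H has a zero eigenvalue (singular; positive semidefinite but not definite), so H is neither positive definite, negative definite, nor indefinite. The second-order test alone is inconclusive -> degen.
(Indeed, f is constant along the null direction of H through x*, so x* is not a strict local extremum.)

degen


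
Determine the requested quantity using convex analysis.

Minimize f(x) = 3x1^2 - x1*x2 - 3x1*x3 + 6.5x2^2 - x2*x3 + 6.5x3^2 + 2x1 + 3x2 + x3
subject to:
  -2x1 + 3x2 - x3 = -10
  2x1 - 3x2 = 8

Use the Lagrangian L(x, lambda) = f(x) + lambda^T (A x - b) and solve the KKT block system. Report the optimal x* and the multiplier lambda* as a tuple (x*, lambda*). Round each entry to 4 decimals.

Form the Lagrangian:
  L(x, lambda) = (1/2) x^T Q x + c^T x + lambda^T (A x - b)
Stationarity (grad_x L = 0): Q x + c + A^T lambda = 0.
Primal feasibility: A x = b.

This gives the KKT block system:
  [ Q   A^T ] [ x     ]   [-c ]
  [ A    0  ] [ lambda ] = [ b ]

Solving the linear system:
  x*      = (2.2766, -1.1489, 2)
  lambda* = (21.3191, 15.9149)
  f(x*)   = 44.4894

x* = (2.2766, -1.1489, 2), lambda* = (21.3191, 15.9149)


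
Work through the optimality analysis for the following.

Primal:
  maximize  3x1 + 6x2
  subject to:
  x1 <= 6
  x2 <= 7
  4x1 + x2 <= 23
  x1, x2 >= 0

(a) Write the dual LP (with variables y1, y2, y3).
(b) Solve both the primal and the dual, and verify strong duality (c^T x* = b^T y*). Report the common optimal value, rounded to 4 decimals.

The standard primal-dual pair for 'max c^T x s.t. A x <= b, x >= 0' is:
  Dual:  min b^T y  s.t.  A^T y >= c,  y >= 0.

So the dual LP is:
  minimize  6y1 + 7y2 + 23y3
  subject to:
    y1 + 4y3 >= 3
    y2 + y3 >= 6
    y1, y2, y3 >= 0

Solving the primal: x* = (4, 7).
  primal value c^T x* = 54.
Solving the dual: y* = (0, 5.25, 0.75).
  dual value b^T y* = 54.
Strong duality: c^T x* = b^T y*. Confirmed.

54


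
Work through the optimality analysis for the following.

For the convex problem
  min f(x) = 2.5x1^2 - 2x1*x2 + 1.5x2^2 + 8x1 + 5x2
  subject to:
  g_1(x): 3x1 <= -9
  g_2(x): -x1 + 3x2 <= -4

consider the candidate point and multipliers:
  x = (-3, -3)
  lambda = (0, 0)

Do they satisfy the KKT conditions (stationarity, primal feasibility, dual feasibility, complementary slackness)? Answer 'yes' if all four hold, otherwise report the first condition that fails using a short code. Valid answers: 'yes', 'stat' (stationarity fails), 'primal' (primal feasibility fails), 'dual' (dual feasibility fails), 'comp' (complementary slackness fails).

Gradient of f: grad f(x) = Q x + c = (-1, 2)
Constraint values g_i(x) = a_i^T x - b_i:
  g_1((-3, -3)) = 0
  g_2((-3, -3)) = -2
Stationarity residual: grad f(x) + sum_i lambda_i a_i = (-1, 2)
  -> stationarity FAILS
Primal feasibility (all g_i <= 0): OK
Dual feasibility (all lambda_i >= 0): OK
Complementary slackness (lambda_i * g_i(x) = 0 for all i): OK

Verdict: the first failing condition is stationarity -> stat.

stat


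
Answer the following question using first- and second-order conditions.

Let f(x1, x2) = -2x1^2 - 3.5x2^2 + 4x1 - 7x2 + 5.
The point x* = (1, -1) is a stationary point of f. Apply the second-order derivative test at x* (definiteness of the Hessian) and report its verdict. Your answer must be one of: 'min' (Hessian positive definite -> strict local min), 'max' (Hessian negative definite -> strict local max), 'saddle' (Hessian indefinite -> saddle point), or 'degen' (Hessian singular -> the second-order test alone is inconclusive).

Compute the Hessian H = grad^2 f:
  H = [[-4, 0], [0, -7]]
Verify stationarity: grad f(x*) = H x* + g = (0, 0).
Eigenvalues of H: -7, -4.
Both eigenvalues < 0, so H is negative definite -> x* is a strict local max.

max


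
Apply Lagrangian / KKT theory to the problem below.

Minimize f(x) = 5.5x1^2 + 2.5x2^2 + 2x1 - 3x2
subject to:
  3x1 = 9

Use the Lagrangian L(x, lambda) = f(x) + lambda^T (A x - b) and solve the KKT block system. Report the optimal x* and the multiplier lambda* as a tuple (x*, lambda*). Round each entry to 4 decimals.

Form the Lagrangian:
  L(x, lambda) = (1/2) x^T Q x + c^T x + lambda^T (A x - b)
Stationarity (grad_x L = 0): Q x + c + A^T lambda = 0.
Primal feasibility: A x = b.

This gives the KKT block system:
  [ Q   A^T ] [ x     ]   [-c ]
  [ A    0  ] [ lambda ] = [ b ]

Solving the linear system:
  x*      = (3, 0.6)
  lambda* = (-11.6667)
  f(x*)   = 54.6

x* = (3, 0.6), lambda* = (-11.6667)


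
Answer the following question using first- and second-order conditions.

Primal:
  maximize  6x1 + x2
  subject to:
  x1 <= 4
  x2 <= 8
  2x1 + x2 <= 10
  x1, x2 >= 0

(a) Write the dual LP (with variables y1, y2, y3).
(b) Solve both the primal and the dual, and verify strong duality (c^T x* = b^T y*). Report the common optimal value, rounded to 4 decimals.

The standard primal-dual pair for 'max c^T x s.t. A x <= b, x >= 0' is:
  Dual:  min b^T y  s.t.  A^T y >= c,  y >= 0.

So the dual LP is:
  minimize  4y1 + 8y2 + 10y3
  subject to:
    y1 + 2y3 >= 6
    y2 + y3 >= 1
    y1, y2, y3 >= 0

Solving the primal: x* = (4, 2).
  primal value c^T x* = 26.
Solving the dual: y* = (4, 0, 1).
  dual value b^T y* = 26.
Strong duality: c^T x* = b^T y*. Confirmed.

26


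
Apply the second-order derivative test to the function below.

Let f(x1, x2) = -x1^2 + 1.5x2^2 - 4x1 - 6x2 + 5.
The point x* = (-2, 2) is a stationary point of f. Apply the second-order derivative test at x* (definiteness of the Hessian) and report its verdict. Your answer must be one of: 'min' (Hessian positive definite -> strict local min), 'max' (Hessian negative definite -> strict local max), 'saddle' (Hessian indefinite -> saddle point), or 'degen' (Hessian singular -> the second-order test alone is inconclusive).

Compute the Hessian H = grad^2 f:
  H = [[-2, 0], [0, 3]]
Verify stationarity: grad f(x*) = H x* + g = (0, 0).
Eigenvalues of H: -2, 3.
Eigenvalues have mixed signs, so H is indefinite -> x* is a saddle point.

saddle


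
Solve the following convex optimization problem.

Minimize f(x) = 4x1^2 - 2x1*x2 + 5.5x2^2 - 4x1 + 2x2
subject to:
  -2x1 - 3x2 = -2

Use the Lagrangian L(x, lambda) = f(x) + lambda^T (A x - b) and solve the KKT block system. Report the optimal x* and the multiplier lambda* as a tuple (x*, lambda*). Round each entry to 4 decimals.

Form the Lagrangian:
  L(x, lambda) = (1/2) x^T Q x + c^T x + lambda^T (A x - b)
Stationarity (grad_x L = 0): Q x + c + A^T lambda = 0.
Primal feasibility: A x = b.

This gives the KKT block system:
  [ Q   A^T ] [ x     ]   [-c ]
  [ A    0  ] [ lambda ] = [ b ]

Solving the linear system:
  x*      = (0.7429, 0.1714)
  lambda* = (0.8)
  f(x*)   = -0.5143

x* = (0.7429, 0.1714), lambda* = (0.8)


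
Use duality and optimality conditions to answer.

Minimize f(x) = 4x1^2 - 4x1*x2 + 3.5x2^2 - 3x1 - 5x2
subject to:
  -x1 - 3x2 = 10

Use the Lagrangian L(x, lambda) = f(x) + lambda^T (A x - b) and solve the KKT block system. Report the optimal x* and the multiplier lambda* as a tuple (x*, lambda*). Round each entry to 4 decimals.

Form the Lagrangian:
  L(x, lambda) = (1/2) x^T Q x + c^T x + lambda^T (A x - b)
Stationarity (grad_x L = 0): Q x + c + A^T lambda = 0.
Primal feasibility: A x = b.

This gives the KKT block system:
  [ Q   A^T ] [ x     ]   [-c ]
  [ A    0  ] [ lambda ] = [ b ]

Solving the linear system:
  x*      = (-1.7282, -2.7573)
  lambda* = (-5.7961)
  f(x*)   = 38.466

x* = (-1.7282, -2.7573), lambda* = (-5.7961)


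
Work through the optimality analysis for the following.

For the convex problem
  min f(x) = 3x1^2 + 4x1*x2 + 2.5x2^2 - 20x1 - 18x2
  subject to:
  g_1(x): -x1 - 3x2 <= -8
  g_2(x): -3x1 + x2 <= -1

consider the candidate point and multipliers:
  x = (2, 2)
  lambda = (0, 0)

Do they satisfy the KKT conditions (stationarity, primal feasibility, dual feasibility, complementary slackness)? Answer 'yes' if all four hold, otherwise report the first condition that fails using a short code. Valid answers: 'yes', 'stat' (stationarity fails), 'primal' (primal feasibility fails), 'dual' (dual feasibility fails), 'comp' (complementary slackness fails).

Gradient of f: grad f(x) = Q x + c = (0, 0)
Constraint values g_i(x) = a_i^T x - b_i:
  g_1((2, 2)) = 0
  g_2((2, 2)) = -3
Stationarity residual: grad f(x) + sum_i lambda_i a_i = (0, 0)
  -> stationarity OK
Primal feasibility (all g_i <= 0): OK
Dual feasibility (all lambda_i >= 0): OK
Complementary slackness (lambda_i * g_i(x) = 0 for all i): OK

Verdict: yes, KKT holds.

yes


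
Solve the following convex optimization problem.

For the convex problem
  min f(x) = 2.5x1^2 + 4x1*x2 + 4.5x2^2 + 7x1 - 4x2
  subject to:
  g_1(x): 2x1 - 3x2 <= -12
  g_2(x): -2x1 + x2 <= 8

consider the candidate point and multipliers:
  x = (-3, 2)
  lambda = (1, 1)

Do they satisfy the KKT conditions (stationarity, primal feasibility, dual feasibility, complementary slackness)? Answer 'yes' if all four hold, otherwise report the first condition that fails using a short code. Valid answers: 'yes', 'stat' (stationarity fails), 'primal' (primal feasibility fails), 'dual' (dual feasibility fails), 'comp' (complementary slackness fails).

Gradient of f: grad f(x) = Q x + c = (0, 2)
Constraint values g_i(x) = a_i^T x - b_i:
  g_1((-3, 2)) = 0
  g_2((-3, 2)) = 0
Stationarity residual: grad f(x) + sum_i lambda_i a_i = (0, 0)
  -> stationarity OK
Primal feasibility (all g_i <= 0): OK
Dual feasibility (all lambda_i >= 0): OK
Complementary slackness (lambda_i * g_i(x) = 0 for all i): OK

Verdict: yes, KKT holds.

yes


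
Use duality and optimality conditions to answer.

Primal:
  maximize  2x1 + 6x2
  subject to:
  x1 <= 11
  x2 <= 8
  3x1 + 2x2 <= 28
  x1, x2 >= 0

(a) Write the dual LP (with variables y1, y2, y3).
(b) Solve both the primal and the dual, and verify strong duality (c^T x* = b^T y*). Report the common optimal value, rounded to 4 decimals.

The standard primal-dual pair for 'max c^T x s.t. A x <= b, x >= 0' is:
  Dual:  min b^T y  s.t.  A^T y >= c,  y >= 0.

So the dual LP is:
  minimize  11y1 + 8y2 + 28y3
  subject to:
    y1 + 3y3 >= 2
    y2 + 2y3 >= 6
    y1, y2, y3 >= 0

Solving the primal: x* = (4, 8).
  primal value c^T x* = 56.
Solving the dual: y* = (0, 4.6667, 0.6667).
  dual value b^T y* = 56.
Strong duality: c^T x* = b^T y*. Confirmed.

56


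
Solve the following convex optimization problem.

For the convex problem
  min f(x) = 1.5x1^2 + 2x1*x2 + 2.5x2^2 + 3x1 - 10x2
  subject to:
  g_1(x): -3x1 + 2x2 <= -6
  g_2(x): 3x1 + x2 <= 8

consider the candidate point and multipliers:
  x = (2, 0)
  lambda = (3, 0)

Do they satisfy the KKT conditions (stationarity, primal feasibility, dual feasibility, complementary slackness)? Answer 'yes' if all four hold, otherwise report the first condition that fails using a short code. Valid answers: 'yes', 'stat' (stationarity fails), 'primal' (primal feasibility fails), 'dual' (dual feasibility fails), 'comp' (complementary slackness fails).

Gradient of f: grad f(x) = Q x + c = (9, -6)
Constraint values g_i(x) = a_i^T x - b_i:
  g_1((2, 0)) = 0
  g_2((2, 0)) = -2
Stationarity residual: grad f(x) + sum_i lambda_i a_i = (0, 0)
  -> stationarity OK
Primal feasibility (all g_i <= 0): OK
Dual feasibility (all lambda_i >= 0): OK
Complementary slackness (lambda_i * g_i(x) = 0 for all i): OK

Verdict: yes, KKT holds.

yes


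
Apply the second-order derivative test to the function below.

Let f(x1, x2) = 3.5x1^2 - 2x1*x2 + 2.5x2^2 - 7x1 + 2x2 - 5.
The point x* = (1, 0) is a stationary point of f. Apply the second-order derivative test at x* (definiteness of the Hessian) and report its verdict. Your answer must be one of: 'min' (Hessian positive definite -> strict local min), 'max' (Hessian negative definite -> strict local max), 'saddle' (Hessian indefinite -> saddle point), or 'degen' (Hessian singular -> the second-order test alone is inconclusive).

Compute the Hessian H = grad^2 f:
  H = [[7, -2], [-2, 5]]
Verify stationarity: grad f(x*) = H x* + g = (0, 0).
Eigenvalues of H: 3.7639, 8.2361.
Both eigenvalues > 0, so H is positive definite -> x* is a strict local min.

min


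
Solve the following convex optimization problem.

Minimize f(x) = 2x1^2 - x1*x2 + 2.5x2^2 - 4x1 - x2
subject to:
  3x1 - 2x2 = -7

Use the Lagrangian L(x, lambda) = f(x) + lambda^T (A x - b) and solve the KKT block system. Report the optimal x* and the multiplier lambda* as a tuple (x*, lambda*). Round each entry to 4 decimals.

Form the Lagrangian:
  L(x, lambda) = (1/2) x^T Q x + c^T x + lambda^T (A x - b)
Stationarity (grad_x L = 0): Q x + c + A^T lambda = 0.
Primal feasibility: A x = b.

This gives the KKT block system:
  [ Q   A^T ] [ x     ]   [-c ]
  [ A    0  ] [ lambda ] = [ b ]

Solving the linear system:
  x*      = (-1.4082, 1.3878)
  lambda* = (3.6735)
  f(x*)   = 14.9796

x* = (-1.4082, 1.3878), lambda* = (3.6735)


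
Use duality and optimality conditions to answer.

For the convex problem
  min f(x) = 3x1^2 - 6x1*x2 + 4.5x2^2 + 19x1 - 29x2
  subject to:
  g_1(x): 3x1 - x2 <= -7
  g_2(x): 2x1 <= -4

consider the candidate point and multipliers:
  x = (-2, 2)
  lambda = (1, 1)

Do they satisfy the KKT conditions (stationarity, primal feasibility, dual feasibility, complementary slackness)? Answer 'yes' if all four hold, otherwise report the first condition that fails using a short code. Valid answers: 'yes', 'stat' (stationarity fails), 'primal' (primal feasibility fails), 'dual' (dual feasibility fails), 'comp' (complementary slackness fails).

Gradient of f: grad f(x) = Q x + c = (-5, 1)
Constraint values g_i(x) = a_i^T x - b_i:
  g_1((-2, 2)) = -1
  g_2((-2, 2)) = 0
Stationarity residual: grad f(x) + sum_i lambda_i a_i = (0, 0)
  -> stationarity OK
Primal feasibility (all g_i <= 0): OK
Dual feasibility (all lambda_i >= 0): OK
Complementary slackness (lambda_i * g_i(x) = 0 for all i): FAILS

Verdict: the first failing condition is complementary_slackness -> comp.

comp


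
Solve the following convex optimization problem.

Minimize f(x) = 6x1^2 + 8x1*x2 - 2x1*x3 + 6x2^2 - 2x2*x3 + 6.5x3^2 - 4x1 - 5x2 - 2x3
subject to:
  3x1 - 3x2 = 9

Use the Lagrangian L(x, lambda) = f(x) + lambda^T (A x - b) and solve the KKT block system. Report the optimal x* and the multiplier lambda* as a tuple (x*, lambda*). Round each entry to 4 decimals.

Form the Lagrangian:
  L(x, lambda) = (1/2) x^T Q x + c^T x + lambda^T (A x - b)
Stationarity (grad_x L = 0): Q x + c + A^T lambda = 0.
Primal feasibility: A x = b.

This gives the KKT block system:
  [ Q   A^T ] [ x     ]   [-c ]
  [ A    0  ] [ lambda ] = [ b ]

Solving the linear system:
  x*      = (1.748, -1.252, 0.2302)
  lambda* = (-2.1667)
  f(x*)   = 9.1538

x* = (1.748, -1.252, 0.2302), lambda* = (-2.1667)


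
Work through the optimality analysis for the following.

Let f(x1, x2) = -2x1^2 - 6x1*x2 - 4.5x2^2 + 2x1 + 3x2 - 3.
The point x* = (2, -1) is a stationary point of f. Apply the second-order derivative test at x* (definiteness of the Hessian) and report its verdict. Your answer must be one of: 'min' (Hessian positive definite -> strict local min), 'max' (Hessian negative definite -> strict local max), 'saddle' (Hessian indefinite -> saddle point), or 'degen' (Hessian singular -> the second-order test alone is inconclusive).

Compute the Hessian H = grad^2 f:
  H = [[-4, -6], [-6, -9]]
Verify stationarity: grad f(x*) = H x* + g = (0, 0).
Eigenvalues of H: -13, 0.
H has a zero eigenvalue (singular; negative semidefinite but not definite), so H is neither positive definite, negative definite, nor indefinite. The second-order test alone is inconclusive -> degen.
(Indeed, f is constant along the null direction of H through x*, so x* is not a strict local extremum.)

degen


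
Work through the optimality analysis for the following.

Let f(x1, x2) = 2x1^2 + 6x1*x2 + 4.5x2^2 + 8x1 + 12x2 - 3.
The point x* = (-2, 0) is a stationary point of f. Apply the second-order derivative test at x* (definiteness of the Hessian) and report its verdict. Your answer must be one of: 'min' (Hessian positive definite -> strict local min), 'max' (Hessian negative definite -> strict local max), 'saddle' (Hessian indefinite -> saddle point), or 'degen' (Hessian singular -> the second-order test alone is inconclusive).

Compute the Hessian H = grad^2 f:
  H = [[4, 6], [6, 9]]
Verify stationarity: grad f(x*) = H x* + g = (0, 0).
Eigenvalues of H: 0, 13.
H has a zero eigenvalue (singular; positive semidefinite but not definite), so H is neither positive definite, negative definite, nor indefinite. The second-order test alone is inconclusive -> degen.
(Indeed, f is constant along the null direction of H through x*, so x* is not a strict local extremum.)

degen


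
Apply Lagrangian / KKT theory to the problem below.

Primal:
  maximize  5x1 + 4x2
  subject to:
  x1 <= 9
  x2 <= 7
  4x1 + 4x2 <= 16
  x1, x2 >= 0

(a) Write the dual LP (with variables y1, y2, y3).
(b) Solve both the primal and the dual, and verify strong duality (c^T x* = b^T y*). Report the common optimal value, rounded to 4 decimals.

The standard primal-dual pair for 'max c^T x s.t. A x <= b, x >= 0' is:
  Dual:  min b^T y  s.t.  A^T y >= c,  y >= 0.

So the dual LP is:
  minimize  9y1 + 7y2 + 16y3
  subject to:
    y1 + 4y3 >= 5
    y2 + 4y3 >= 4
    y1, y2, y3 >= 0

Solving the primal: x* = (4, 0).
  primal value c^T x* = 20.
Solving the dual: y* = (0, 0, 1.25).
  dual value b^T y* = 20.
Strong duality: c^T x* = b^T y*. Confirmed.

20


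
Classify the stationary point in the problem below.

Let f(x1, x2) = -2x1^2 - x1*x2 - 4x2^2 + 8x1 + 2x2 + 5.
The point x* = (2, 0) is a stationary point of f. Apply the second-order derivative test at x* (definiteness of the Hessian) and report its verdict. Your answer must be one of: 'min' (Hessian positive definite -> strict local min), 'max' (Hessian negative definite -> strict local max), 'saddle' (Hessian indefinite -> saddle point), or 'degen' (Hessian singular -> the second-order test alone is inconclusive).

Compute the Hessian H = grad^2 f:
  H = [[-4, -1], [-1, -8]]
Verify stationarity: grad f(x*) = H x* + g = (0, 0).
Eigenvalues of H: -8.2361, -3.7639.
Both eigenvalues < 0, so H is negative definite -> x* is a strict local max.

max


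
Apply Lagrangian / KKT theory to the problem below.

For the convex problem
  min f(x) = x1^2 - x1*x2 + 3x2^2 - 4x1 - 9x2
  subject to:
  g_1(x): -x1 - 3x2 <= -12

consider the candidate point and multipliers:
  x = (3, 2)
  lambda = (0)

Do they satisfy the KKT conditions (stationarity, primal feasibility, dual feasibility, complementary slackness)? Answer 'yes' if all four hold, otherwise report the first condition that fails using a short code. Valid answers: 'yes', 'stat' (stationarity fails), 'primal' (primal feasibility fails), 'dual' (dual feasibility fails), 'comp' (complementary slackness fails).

Gradient of f: grad f(x) = Q x + c = (0, 0)
Constraint values g_i(x) = a_i^T x - b_i:
  g_1((3, 2)) = 3
Stationarity residual: grad f(x) + sum_i lambda_i a_i = (0, 0)
  -> stationarity OK
Primal feasibility (all g_i <= 0): FAILS
Dual feasibility (all lambda_i >= 0): OK
Complementary slackness (lambda_i * g_i(x) = 0 for all i): OK

Verdict: the first failing condition is primal_feasibility -> primal.

primal


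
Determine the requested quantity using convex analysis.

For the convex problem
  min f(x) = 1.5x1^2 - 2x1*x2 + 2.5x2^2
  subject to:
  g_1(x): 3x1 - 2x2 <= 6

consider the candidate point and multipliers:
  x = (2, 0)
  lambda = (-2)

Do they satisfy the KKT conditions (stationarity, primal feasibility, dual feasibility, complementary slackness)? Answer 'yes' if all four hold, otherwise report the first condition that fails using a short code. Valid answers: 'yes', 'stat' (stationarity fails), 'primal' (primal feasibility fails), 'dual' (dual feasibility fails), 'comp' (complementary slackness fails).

Gradient of f: grad f(x) = Q x + c = (6, -4)
Constraint values g_i(x) = a_i^T x - b_i:
  g_1((2, 0)) = 0
Stationarity residual: grad f(x) + sum_i lambda_i a_i = (0, 0)
  -> stationarity OK
Primal feasibility (all g_i <= 0): OK
Dual feasibility (all lambda_i >= 0): FAILS
Complementary slackness (lambda_i * g_i(x) = 0 for all i): OK

Verdict: the first failing condition is dual_feasibility -> dual.

dual


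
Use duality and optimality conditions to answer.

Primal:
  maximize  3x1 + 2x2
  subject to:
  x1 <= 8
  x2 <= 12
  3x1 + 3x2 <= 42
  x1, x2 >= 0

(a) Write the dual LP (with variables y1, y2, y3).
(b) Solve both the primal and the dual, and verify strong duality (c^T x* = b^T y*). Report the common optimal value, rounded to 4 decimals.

The standard primal-dual pair for 'max c^T x s.t. A x <= b, x >= 0' is:
  Dual:  min b^T y  s.t.  A^T y >= c,  y >= 0.

So the dual LP is:
  minimize  8y1 + 12y2 + 42y3
  subject to:
    y1 + 3y3 >= 3
    y2 + 3y3 >= 2
    y1, y2, y3 >= 0

Solving the primal: x* = (8, 6).
  primal value c^T x* = 36.
Solving the dual: y* = (1, 0, 0.6667).
  dual value b^T y* = 36.
Strong duality: c^T x* = b^T y*. Confirmed.

36


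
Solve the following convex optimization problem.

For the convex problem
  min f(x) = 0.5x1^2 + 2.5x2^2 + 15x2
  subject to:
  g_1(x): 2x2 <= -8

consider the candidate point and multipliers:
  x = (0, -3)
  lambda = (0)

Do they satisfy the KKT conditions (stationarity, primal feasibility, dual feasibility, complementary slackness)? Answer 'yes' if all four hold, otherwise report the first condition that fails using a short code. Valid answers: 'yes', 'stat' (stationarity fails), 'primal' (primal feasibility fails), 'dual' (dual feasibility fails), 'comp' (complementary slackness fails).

Gradient of f: grad f(x) = Q x + c = (0, 0)
Constraint values g_i(x) = a_i^T x - b_i:
  g_1((0, -3)) = 2
Stationarity residual: grad f(x) + sum_i lambda_i a_i = (0, 0)
  -> stationarity OK
Primal feasibility (all g_i <= 0): FAILS
Dual feasibility (all lambda_i >= 0): OK
Complementary slackness (lambda_i * g_i(x) = 0 for all i): OK

Verdict: the first failing condition is primal_feasibility -> primal.

primal


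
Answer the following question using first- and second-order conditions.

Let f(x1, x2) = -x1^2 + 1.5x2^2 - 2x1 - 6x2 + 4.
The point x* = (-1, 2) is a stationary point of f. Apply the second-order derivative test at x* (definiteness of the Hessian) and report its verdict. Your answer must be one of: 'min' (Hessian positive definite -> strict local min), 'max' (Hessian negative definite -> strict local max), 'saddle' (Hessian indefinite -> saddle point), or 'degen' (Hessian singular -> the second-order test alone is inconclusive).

Compute the Hessian H = grad^2 f:
  H = [[-2, 0], [0, 3]]
Verify stationarity: grad f(x*) = H x* + g = (0, 0).
Eigenvalues of H: -2, 3.
Eigenvalues have mixed signs, so H is indefinite -> x* is a saddle point.

saddle


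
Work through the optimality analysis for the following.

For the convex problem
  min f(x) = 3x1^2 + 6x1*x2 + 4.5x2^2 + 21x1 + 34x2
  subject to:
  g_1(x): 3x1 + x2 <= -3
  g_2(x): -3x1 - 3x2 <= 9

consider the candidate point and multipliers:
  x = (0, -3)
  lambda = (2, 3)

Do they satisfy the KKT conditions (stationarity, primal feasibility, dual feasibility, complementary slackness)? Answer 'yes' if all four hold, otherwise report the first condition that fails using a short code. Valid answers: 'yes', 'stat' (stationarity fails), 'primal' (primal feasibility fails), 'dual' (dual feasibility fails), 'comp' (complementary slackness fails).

Gradient of f: grad f(x) = Q x + c = (3, 7)
Constraint values g_i(x) = a_i^T x - b_i:
  g_1((0, -3)) = 0
  g_2((0, -3)) = 0
Stationarity residual: grad f(x) + sum_i lambda_i a_i = (0, 0)
  -> stationarity OK
Primal feasibility (all g_i <= 0): OK
Dual feasibility (all lambda_i >= 0): OK
Complementary slackness (lambda_i * g_i(x) = 0 for all i): OK

Verdict: yes, KKT holds.

yes


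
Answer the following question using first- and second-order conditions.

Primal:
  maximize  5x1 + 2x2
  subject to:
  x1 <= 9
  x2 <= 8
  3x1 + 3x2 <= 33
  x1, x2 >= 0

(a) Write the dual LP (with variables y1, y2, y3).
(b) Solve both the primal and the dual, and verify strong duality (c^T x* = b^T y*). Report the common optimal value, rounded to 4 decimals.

The standard primal-dual pair for 'max c^T x s.t. A x <= b, x >= 0' is:
  Dual:  min b^T y  s.t.  A^T y >= c,  y >= 0.

So the dual LP is:
  minimize  9y1 + 8y2 + 33y3
  subject to:
    y1 + 3y3 >= 5
    y2 + 3y3 >= 2
    y1, y2, y3 >= 0

Solving the primal: x* = (9, 2).
  primal value c^T x* = 49.
Solving the dual: y* = (3, 0, 0.6667).
  dual value b^T y* = 49.
Strong duality: c^T x* = b^T y*. Confirmed.

49
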